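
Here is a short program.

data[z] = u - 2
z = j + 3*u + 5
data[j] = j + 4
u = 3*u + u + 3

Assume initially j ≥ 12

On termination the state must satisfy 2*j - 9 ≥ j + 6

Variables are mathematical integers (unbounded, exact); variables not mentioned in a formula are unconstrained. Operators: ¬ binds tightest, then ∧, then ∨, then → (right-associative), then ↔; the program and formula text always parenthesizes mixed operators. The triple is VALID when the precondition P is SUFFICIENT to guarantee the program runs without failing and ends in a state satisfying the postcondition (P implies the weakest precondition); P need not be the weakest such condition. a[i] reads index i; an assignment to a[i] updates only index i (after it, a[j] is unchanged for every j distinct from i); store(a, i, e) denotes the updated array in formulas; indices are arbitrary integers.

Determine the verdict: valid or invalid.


Working backward. After the program, the postcondition 2*j - 9 ≥ j + 6 must hold; in canonical form it is j ≥ 15.
Before u := 3*u + u + 3: j ≥ 15
Before data[j] := j + 4: j ≥ 15
Before z := j + 3*u + 5: j ≥ 15
Before data[z] := u - 2: j ≥ 15
The weakest precondition is j ≥ 15.
Check whether j ≥ 12 implies it.
Countermodel: at the initial state j = 12, the precondition holds but the weakest precondition fails.
Answer: invalid


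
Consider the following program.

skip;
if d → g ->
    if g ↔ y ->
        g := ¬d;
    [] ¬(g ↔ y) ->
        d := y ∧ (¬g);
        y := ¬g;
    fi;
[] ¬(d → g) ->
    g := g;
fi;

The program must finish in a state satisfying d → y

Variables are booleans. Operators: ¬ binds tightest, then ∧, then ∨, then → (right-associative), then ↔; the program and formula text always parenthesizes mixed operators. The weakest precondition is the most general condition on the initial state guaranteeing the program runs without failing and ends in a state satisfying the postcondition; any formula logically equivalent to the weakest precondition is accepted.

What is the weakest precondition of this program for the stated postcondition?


Working backward. After the program, d → y must hold.
Then branch requires ((g ↔ y) → (d → y)) ∧ ((¬(g ↔ y)) → ((y ∧ (¬g)) → (¬g))); else branch requires d → y.
Before the if: ((d → g) → (((g ↔ y) → (d → y)) ∧ ((¬(g ↔ y)) → ((y ∧ (¬g)) → (¬g))))) ∧ ((¬(d → g)) → (d → y))
Before skip: ((d → g) → (((g ↔ y) → (d → y)) ∧ ((¬(g ↔ y)) → ((y ∧ (¬g)) → (¬g))))) ∧ ((¬(d → g)) → (d → y))
Answer: WP = ((d → g) → (((g ↔ y) → (d → y)) ∧ ((¬(g ↔ y)) → ((y ∧ (¬g)) → (¬g))))) ∧ ((¬(d → g)) → (d → y))


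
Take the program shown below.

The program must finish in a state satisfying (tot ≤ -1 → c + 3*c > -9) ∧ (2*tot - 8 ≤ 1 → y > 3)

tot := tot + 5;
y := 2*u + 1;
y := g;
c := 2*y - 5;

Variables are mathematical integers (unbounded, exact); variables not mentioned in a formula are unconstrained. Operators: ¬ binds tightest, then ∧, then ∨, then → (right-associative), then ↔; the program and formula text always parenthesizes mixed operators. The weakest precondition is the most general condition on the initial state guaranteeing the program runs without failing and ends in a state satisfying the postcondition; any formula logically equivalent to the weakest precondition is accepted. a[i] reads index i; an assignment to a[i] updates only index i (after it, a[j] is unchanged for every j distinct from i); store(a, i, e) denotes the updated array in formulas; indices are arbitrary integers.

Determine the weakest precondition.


Working backward. After the program, the postcondition (tot ≤ -1 → c + 3*c > -9) ∧ (2*tot - 8 ≤ 1 → y > 3) must hold; in canonical form it is (tot ≤ -1 → 4*c > -9) ∧ (2*tot ≤ 9 → y > 3).
Before c := 2*y - 5: (tot ≤ -1 → 8*y > 11) ∧ (2*tot ≤ 9 → y > 3)
Before y := g: (tot ≤ -1 → 8*g > 11) ∧ (2*tot ≤ 9 → g > 3)
Before y := 2*u + 1: (tot ≤ -1 → 8*g > 11) ∧ (2*tot ≤ 9 → g > 3)
Before tot := tot + 5: (tot ≤ -6 → 8*g > 11) ∧ (2*tot ≤ -1 → g > 3)
Answer: WP = (tot ≤ -6 → 8*g > 11) ∧ (2*tot ≤ -1 → g > 3)


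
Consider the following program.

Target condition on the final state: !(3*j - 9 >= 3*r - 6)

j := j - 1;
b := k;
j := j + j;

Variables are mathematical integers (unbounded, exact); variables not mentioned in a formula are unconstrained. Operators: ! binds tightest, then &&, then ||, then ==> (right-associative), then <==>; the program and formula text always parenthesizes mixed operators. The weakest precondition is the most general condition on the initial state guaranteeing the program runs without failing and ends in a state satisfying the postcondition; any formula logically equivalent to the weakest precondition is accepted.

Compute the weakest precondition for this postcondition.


Working backward. After the program, the postcondition !(3*j - 9 >= 3*r - 6) must hold; in canonical form it is !(3*j >= 3*r + 3).
Before j := j + j: !(6*j >= 3*r + 3)
Before b := k: !(6*j >= 3*r + 3)
Before j := j - 1: !(6*j >= 3*r + 9)
Answer: WP = !(6*j >= 3*r + 9)


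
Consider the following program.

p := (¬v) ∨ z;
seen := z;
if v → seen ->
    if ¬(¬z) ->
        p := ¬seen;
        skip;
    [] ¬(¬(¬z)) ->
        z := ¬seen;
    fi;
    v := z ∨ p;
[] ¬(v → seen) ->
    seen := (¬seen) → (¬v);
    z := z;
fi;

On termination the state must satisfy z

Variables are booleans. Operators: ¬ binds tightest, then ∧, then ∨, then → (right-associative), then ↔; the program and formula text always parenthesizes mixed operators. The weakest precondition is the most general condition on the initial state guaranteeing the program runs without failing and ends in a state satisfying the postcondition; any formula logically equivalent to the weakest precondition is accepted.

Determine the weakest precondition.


Working backward. After the program, z must hold.
Then branch requires (¬z) → (¬seen); else branch requires z.
Before the if: ((v → seen) → ((¬z) → (¬seen))) ∧ ((¬(v → seen)) → z)
Before seen := z: (¬(v → z)) → z
Before p := (¬v) ∨ z: (¬(v → z)) → z
Answer: WP = (¬(v → z)) → z


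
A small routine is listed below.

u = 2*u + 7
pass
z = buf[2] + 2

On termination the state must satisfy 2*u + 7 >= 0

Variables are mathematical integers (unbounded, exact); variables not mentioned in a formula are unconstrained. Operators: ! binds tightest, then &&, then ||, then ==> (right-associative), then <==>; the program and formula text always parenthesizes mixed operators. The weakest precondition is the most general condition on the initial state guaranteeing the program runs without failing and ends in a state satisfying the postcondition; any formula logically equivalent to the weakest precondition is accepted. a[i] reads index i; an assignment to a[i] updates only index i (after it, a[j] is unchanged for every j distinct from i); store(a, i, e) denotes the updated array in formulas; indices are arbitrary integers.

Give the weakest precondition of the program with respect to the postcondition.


Working backward. After the program, the postcondition 2*u + 7 >= 0 must hold; in canonical form it is 2*u >= -7.
Before z := buf[2] + 2: 2*u >= -7
Before skip: 2*u >= -7
Before u := 2*u + 7: 4*u >= -21
Answer: WP = 4*u >= -21


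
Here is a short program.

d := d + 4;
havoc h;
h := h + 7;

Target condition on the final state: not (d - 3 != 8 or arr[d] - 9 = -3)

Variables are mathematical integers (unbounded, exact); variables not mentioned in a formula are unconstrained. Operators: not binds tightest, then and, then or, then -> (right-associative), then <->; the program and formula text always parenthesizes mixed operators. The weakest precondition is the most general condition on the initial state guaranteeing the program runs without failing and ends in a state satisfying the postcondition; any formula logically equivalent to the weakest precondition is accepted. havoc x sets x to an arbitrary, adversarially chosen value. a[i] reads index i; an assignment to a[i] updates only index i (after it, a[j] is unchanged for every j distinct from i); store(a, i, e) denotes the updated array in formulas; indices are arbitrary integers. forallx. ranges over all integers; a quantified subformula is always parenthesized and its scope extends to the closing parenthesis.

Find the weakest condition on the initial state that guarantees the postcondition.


Working backward. After the program, the postcondition not (d - 3 != 8 or arr[d] - 9 = -3) must hold; in canonical form it is not (d != 11 or arr[d] = 6).
Before h := h + 7: not (d != 11 or arr[d] = 6)
Before havoc h: not (d != 11 or arr[d] = 6)
Before d := d + 4: not (d != 7 or arr[d + 4] = 6)
Answer: WP = not (d != 7 or arr[d + 4] = 6)


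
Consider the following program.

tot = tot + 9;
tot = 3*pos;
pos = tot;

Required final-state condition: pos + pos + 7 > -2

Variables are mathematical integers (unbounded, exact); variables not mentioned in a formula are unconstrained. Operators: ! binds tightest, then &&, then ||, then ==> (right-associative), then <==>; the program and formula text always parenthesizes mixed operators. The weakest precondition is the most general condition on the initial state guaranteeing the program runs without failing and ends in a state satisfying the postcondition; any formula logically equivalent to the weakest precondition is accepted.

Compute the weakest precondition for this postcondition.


Working backward. After the program, the postcondition pos + pos + 7 > -2 must hold; in canonical form it is 2*pos > -9.
Before pos := tot: 2*tot > -9
Before tot := 3*pos: 6*pos > -9
Before tot := tot + 9: 6*pos > -9
Answer: WP = 6*pos > -9


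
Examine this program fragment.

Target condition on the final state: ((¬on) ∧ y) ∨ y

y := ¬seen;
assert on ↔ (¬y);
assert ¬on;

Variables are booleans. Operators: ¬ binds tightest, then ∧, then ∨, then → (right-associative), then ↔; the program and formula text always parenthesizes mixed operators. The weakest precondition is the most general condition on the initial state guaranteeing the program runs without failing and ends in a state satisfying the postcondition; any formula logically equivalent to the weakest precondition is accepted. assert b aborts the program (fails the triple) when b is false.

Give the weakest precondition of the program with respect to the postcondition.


Working backward. After the program, ((¬on) ∧ y) ∨ y must hold.
Before assert ¬on: (¬on) ∧ (((¬on) ∧ y) ∨ y)
Before assert on ↔ (¬y): (on ↔ (¬y)) ∧ (¬on) ∧ (((¬on) ∧ y) ∨ y)
Before y := ¬seen: (on ↔ seen) ∧ (¬on) ∧ (((¬on) ∧ (¬seen)) ∨ (¬seen))
Answer: WP = (on ↔ seen) ∧ (¬on) ∧ (((¬on) ∧ (¬seen)) ∨ (¬seen))


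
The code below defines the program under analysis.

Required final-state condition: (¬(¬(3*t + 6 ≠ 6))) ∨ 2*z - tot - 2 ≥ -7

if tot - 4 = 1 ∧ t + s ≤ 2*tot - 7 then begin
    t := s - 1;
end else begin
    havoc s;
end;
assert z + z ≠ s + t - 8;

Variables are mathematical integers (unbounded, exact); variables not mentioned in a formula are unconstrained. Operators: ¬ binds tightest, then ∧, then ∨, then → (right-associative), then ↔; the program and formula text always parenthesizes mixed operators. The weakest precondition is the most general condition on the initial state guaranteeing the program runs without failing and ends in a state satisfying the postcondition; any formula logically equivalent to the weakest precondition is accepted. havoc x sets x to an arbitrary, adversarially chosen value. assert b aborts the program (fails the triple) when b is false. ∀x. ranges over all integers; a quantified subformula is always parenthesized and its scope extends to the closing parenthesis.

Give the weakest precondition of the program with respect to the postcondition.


Working backward. After the program, the postcondition (¬(¬(3*t + 6 ≠ 6))) ∨ 2*z - tot - 2 ≥ -7 must hold; in canonical form it is 3*t ≠ 0 ∨ 2*z ≥ tot - 5.
Before assert z + z ≠ s + t - 8: 2*z ≠ s + t - 8 ∧ (3*t ≠ 0 ∨ 2*z ≥ tot - 5)
Then branch requires 2*z ≠ 2*s - 9 ∧ (3*s ≠ 3 ∨ 2*z ≥ tot - 5); else branch requires ∀s_1. (2*z ≠ s_1 + t - 8 ∧ (3*t ≠ 0 ∨ 2*z ≥ tot - 5)).
Before the if: ((tot = 5 ∧ s + t ≤ 2*tot - 7) → (2*z ≠ 2*s - 9 ∧ (3*s ≠ 3 ∨ 2*z ≥ tot - 5))) ∧ ((¬(tot = 5 ∧ s + t ≤ 2*tot - 7)) → (∀s_1. (2*z ≠ s_1 + t - 8 ∧ (3*t ≠ 0 ∨ 2*z ≥ tot - 5))))
Answer: WP = ((tot = 5 ∧ s + t ≤ 2*tot - 7) → (2*z ≠ 2*s - 9 ∧ (3*s ≠ 3 ∨ 2*z ≥ tot - 5))) ∧ ((¬(tot = 5 ∧ s + t ≤ 2*tot - 7)) → (∀s_1. (2*z ≠ s_1 + t - 8 ∧ (3*t ≠ 0 ∨ 2*z ≥ tot - 5))))


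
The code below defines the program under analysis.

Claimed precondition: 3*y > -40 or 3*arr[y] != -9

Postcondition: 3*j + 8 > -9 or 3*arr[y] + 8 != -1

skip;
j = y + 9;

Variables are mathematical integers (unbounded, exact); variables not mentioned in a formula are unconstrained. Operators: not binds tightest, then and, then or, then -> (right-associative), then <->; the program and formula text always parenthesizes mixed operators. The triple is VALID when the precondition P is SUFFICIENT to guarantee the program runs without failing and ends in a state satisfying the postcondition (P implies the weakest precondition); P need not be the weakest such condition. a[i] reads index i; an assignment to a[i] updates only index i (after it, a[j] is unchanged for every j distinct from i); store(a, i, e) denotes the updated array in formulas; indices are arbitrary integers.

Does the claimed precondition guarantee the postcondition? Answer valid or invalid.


Working backward. After the program, the postcondition 3*j + 8 > -9 or 3*arr[y] + 8 != -1 must hold; in canonical form it is 3*j > -17 or 3*arr[y] != -9.
Before j := y + 9: 3*y > -44 or 3*arr[y] != -9
Before skip: 3*y > -44 or 3*arr[y] != -9
The weakest precondition is 3*y > -44 or 3*arr[y] != -9.
Check whether 3*y > -40 or 3*arr[y] != -9 implies it.
Every state satisfying the precondition satisfies the weakest precondition: the implication holds.
Answer: valid


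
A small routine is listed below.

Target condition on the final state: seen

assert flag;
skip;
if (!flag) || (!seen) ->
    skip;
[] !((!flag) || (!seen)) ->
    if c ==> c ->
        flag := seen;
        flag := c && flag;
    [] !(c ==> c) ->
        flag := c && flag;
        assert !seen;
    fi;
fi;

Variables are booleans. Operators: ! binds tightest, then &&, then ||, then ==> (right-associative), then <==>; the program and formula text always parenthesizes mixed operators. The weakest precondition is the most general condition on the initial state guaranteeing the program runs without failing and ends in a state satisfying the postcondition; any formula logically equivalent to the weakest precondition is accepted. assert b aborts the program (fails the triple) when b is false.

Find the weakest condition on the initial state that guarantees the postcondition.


Working backward. After the program, seen must hold.
Then branch requires seen; else branch requires seen.
Before the if: (((!flag) || (!seen)) ==> seen) && ((!((!flag) || (!seen))) ==> seen)
Before skip: (((!flag) || (!seen)) ==> seen) && ((!((!flag) || (!seen))) ==> seen)
Before assert flag: flag && (((!flag) || (!seen)) ==> seen) && ((!((!flag) || (!seen))) ==> seen)
Answer: WP = flag && (((!flag) || (!seen)) ==> seen) && ((!((!flag) || (!seen))) ==> seen)


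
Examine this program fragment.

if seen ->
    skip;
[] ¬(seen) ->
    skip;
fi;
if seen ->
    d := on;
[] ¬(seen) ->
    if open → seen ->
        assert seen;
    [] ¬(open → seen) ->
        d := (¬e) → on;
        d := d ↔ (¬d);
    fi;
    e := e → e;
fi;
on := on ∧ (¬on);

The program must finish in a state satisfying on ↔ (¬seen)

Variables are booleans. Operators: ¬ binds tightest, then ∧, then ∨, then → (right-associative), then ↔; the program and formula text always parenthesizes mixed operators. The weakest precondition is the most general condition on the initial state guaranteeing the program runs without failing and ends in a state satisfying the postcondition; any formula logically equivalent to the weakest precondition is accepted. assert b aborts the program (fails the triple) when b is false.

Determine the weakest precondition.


Working backward. After the program, on ↔ (¬seen) must hold.
Before on := on ∧ (¬on): seen
Then branch requires seen; else branch requires ((open → seen) → seen) ∧ ((¬(open → seen)) → seen).
Before the if: (¬seen) → (((open → seen) → seen) ∧ ((¬(open → seen)) → seen))
Then branch requires (¬seen) → (((open → seen) → seen) ∧ ((¬(open → seen)) → seen)); else branch requires (¬seen) → (((open → seen) → seen) ∧ ((¬(open → seen)) → seen)).
Before the if: (seen → ((¬seen) → (((open → seen) → seen) ∧ ((¬(open → seen)) → seen)))) ∧ ((¬seen) → ((¬seen) → (((open → seen) → seen) ∧ ((¬(open → seen)) → seen))))
Answer: WP = (seen → ((¬seen) → (((open → seen) → seen) ∧ ((¬(open → seen)) → seen)))) ∧ ((¬seen) → ((¬seen) → (((open → seen) → seen) ∧ ((¬(open → seen)) → seen))))


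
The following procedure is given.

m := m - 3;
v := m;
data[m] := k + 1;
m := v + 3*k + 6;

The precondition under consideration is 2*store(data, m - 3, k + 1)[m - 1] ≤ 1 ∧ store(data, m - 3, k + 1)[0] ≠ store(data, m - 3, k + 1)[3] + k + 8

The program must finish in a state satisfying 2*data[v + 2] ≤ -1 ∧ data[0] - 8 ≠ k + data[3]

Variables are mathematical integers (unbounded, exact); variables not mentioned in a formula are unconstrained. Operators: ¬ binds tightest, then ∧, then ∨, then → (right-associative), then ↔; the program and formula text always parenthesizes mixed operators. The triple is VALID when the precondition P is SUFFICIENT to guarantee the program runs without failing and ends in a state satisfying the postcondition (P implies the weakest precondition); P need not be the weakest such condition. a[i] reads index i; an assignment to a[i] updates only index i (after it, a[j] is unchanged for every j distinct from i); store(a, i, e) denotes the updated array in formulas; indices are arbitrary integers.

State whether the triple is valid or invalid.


Working backward. After the program, the postcondition 2*data[v + 2] ≤ -1 ∧ data[0] - 8 ≠ k + data[3] must hold; in canonical form it is 2*data[v + 2] ≤ -1 ∧ data[0] ≠ data[3] + k + 8.
Before m := v + 3*k + 6: 2*data[v + 2] ≤ -1 ∧ data[0] ≠ data[3] + k + 8
Before data[m] := k + 1: 2*store(data, m, k + 1)[v + 2] ≤ -1 ∧ store(data, m, k + 1)[0] ≠ store(data, m, k + 1)[3] + k + 8
Before v := m: 2*store(data, m, k + 1)[m + 2] ≤ -1 ∧ store(data, m, k + 1)[0] ≠ store(data, m, k + 1)[3] + k + 8
Before m := m - 3: 2*store(data, m - 3, k + 1)[m - 1] ≤ -1 ∧ store(data, m - 3, k + 1)[0] ≠ store(data, m - 3, k + 1)[3] + k + 8
The weakest precondition is 2*store(data, m - 3, k + 1)[m - 1] ≤ -1 ∧ store(data, m - 3, k + 1)[0] ≠ store(data, m - 3, k + 1)[3] + k + 8.
Check whether 2*store(data, m - 3, k + 1)[m - 1] ≤ 1 ∧ store(data, m - 3, k + 1)[0] ≠ store(data, m - 3, k + 1)[3] + k + 8 implies it.
Countermodel: at the initial state data = {[0] = 6516, [3] = 6507, [4] = 2, [6] = 0, elsewhere 2}, k = 0, m = 7, the precondition holds but the weakest precondition fails.
Answer: invalid


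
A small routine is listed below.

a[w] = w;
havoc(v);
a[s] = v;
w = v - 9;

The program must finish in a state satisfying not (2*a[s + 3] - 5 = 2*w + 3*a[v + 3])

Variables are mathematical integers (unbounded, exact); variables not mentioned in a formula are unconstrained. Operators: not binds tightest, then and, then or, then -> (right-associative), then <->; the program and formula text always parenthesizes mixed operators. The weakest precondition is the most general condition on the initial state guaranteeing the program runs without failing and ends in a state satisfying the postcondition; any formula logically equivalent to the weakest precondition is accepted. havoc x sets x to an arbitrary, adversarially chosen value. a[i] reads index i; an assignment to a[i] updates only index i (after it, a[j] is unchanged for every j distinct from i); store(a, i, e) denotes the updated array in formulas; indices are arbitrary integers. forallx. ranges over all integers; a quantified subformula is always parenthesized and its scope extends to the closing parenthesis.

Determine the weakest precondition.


Working backward. After the program, the postcondition not (2*a[s + 3] - 5 = 2*w + 3*a[v + 3]) must hold; in canonical form it is not (2*a[s + 3] = 3*a[v + 3] + 2*w + 5).
Before w := v - 9: not (2*a[s + 3] = 3*a[v + 3] + 2*v - 13)
Before a[s] := v: not (2*store(a, s, v)[s + 3] = 3*store(a, s, v)[v + 3] + 2*v - 13)
Before havoc v: forall v_1. (not (2*store(a, s, v_1)[s + 3] = 3*store(a, s, v_1)[v_1 + 3] + 2*v_1 - 13))
Before a[w] := w: forall v_1. (not (2*store(store(a, w, w), s, v_1)[s + 3] = 3*store(store(a, w, w), s, v_1)[v_1 + 3] + 2*v_1 - 13))
Answer: WP = forall v_1. (not (2*store(store(a, w, w), s, v_1)[s + 3] = 3*store(store(a, w, w), s, v_1)[v_1 + 3] + 2*v_1 - 13))


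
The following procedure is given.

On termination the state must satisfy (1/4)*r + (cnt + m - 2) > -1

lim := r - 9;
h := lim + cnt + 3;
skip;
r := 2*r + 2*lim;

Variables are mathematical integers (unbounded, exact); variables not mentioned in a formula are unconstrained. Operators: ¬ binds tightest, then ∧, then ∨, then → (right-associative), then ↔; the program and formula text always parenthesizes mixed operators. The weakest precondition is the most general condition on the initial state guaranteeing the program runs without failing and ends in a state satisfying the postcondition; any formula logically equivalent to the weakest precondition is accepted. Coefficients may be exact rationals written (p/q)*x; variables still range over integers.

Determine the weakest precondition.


Working backward. After the program, the postcondition (1/4)*r + (cnt + m - 2) > -1 must hold; in canonical form it is cnt + m + (1/4)*r > 1.
Before r := 2*r + 2*lim: cnt + (1/2)*lim + m + (1/2)*r > 1
Before skip: cnt + (1/2)*lim + m + (1/2)*r > 1
Before h := lim + cnt + 3: cnt + (1/2)*lim + m + (1/2)*r > 1
Before lim := r - 9: cnt + m + r > 11/2
Answer: WP = cnt + m + r > 11/2


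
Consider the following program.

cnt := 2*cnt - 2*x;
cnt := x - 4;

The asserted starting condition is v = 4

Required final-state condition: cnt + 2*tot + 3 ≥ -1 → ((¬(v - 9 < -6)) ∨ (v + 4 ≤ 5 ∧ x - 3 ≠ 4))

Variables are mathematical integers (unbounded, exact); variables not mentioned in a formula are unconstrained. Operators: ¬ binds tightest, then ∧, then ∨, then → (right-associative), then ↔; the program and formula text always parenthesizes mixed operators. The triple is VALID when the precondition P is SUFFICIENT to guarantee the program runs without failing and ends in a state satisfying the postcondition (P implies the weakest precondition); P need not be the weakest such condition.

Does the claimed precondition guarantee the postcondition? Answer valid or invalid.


Working backward. After the program, the postcondition cnt + 2*tot + 3 ≥ -1 → ((¬(v - 9 < -6)) ∨ (v + 4 ≤ 5 ∧ x - 3 ≠ 4)) must hold; in canonical form it is cnt + 2*tot ≥ -4 → ((¬(v < 3)) ∨ (v ≤ 1 ∧ x ≠ 7)).
Before cnt := x - 4: 2*tot + x ≥ 0 → ((¬(v < 3)) ∨ (v ≤ 1 ∧ x ≠ 7))
Before cnt := 2*cnt - 2*x: 2*tot + x ≥ 0 → ((¬(v < 3)) ∨ (v ≤ 1 ∧ x ≠ 7))
The weakest precondition is 2*tot + x ≥ 0 → ((¬(v < 3)) ∨ (v ≤ 1 ∧ x ≠ 7)).
Check whether v = 4 implies it.
Every state satisfying the precondition satisfies the weakest precondition: the implication holds.
Answer: valid


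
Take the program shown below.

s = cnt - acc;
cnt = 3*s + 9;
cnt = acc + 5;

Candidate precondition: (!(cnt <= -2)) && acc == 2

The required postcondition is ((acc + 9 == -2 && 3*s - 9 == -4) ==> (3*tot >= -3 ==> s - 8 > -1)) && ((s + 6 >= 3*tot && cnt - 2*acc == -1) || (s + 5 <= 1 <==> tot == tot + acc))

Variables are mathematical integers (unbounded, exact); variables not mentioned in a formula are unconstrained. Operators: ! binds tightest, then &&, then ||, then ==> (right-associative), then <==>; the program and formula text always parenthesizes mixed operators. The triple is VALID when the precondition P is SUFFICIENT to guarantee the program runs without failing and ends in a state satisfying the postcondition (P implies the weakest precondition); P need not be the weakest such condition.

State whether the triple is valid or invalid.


Working backward. After the program, the postcondition ((acc + 9 == -2 && 3*s - 9 == -4) ==> (3*tot >= -3 ==> s - 8 > -1)) && ((s + 6 >= 3*tot && cnt - 2*acc == -1) || (s + 5 <= 1 <==> tot == tot + acc)) must hold; in canonical form it is ((acc == -11 && 3*s == 5) ==> (3*tot >= -3 ==> s > 7)) && ((s >= 3*tot - 6 && cnt == 2*acc - 1) || (s <= -4 <==> acc == 0)).
Before cnt := acc + 5: ((acc == -11 && 3*s == 5) ==> (3*tot >= -3 ==> s > 7)) && ((s >= 3*tot - 6 && acc == 6) || (s <= -4 <==> acc == 0))
Before cnt := 3*s + 9: ((acc == -11 && 3*s == 5) ==> (3*tot >= -3 ==> s > 7)) && ((s >= 3*tot - 6 && acc == 6) || (s <= -4 <==> acc == 0))
Before s := cnt - acc: ((acc == -11 && 3*cnt == 3*acc + 5) ==> (3*tot >= -3 ==> cnt > acc + 7)) && ((cnt >= acc + 3*tot - 6 && acc == 6) || (cnt <= acc - 4 <==> acc == 0))
The weakest precondition is ((acc == -11 && 3*cnt == 3*acc + 5) ==> (3*tot >= -3 ==> cnt > acc + 7)) && ((cnt >= acc + 3*tot - 6 && acc == 6) || (cnt <= acc - 4 <==> acc == 0)).
Check whether (!(cnt <= -2)) && acc == 2 implies it.
Every state satisfying the precondition satisfies the weakest precondition: the implication holds.
Answer: valid


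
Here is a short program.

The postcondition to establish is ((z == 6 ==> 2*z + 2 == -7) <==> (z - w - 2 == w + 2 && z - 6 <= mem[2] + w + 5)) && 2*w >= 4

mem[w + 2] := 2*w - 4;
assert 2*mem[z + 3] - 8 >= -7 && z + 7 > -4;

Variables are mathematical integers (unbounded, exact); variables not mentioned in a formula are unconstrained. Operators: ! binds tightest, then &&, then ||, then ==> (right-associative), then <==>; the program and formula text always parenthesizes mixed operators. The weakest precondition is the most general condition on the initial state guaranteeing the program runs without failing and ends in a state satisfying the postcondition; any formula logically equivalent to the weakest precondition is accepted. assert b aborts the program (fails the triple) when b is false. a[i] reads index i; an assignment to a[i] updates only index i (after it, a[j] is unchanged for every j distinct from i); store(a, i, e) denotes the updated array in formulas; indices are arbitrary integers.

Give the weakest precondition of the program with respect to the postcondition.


Working backward. After the program, the postcondition ((z == 6 ==> 2*z + 2 == -7) <==> (z - w - 2 == w + 2 && z - 6 <= mem[2] + w + 5)) && 2*w >= 4 must hold; in canonical form it is ((z == 6 ==> 2*z == -9) <==> (z == 2*w + 4 && z <= mem[2] + w + 11)) && 2*w >= 4.
Before assert 2*mem[z + 3] - 8 >= -7 && z + 7 > -4: 2*mem[z + 3] >= 1 && z > -11 && ((z == 6 ==> 2*z == -9) <==> (z == 2*w + 4 && z <= mem[2] + w + 11)) && 2*w >= 4
Before mem[w + 2] := 2*w - 4: 2*store(mem, w + 2, 2*w - 4)[z + 3] >= 1 && z > -11 && ((z == 6 ==> 2*z == -9) <==> (z == 2*w + 4 && z <= store(mem, w + 2, 2*w - 4)[2] + w + 11)) && 2*w >= 4
Answer: WP = 2*store(mem, w + 2, 2*w - 4)[z + 3] >= 1 && z > -11 && ((z == 6 ==> 2*z == -9) <==> (z == 2*w + 4 && z <= store(mem, w + 2, 2*w - 4)[2] + w + 11)) && 2*w >= 4


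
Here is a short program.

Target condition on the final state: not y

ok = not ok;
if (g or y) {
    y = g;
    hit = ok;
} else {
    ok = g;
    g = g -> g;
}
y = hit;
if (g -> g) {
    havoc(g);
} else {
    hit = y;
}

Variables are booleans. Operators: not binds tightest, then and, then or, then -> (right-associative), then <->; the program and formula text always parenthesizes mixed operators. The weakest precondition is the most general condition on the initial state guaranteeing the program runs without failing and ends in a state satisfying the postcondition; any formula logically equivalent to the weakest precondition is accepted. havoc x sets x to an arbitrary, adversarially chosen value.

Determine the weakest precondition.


Working backward. After the program, not y must hold.
Then branch requires not y; else branch requires not y.
Before the if: not y
Before y := hit: not hit
Then branch requires not ok; else branch requires not hit.
Before the if: ((g or y) -> (not ok)) and ((not (g or y)) -> (not hit))
Before ok := not ok: ((g or y) -> ok) and ((not (g or y)) -> (not hit))
Answer: WP = ((g or y) -> ok) and ((not (g or y)) -> (not hit))


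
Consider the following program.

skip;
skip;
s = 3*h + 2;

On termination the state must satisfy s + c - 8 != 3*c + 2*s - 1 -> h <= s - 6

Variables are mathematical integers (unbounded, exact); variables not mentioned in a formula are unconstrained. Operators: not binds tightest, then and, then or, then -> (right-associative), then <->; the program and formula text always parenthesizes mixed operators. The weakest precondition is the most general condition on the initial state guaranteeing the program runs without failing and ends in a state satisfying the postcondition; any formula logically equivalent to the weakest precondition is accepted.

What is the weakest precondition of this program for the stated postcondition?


Working backward. After the program, the postcondition s + c - 8 != 3*c + 2*s - 1 -> h <= s - 6 must hold; in canonical form it is 2*c + s != -7 -> h <= s - 6.
Before s := 3*h + 2: 2*c + 3*h != -9 -> 2*h >= 4
Before skip: 2*c + 3*h != -9 -> 2*h >= 4
Before skip: 2*c + 3*h != -9 -> 2*h >= 4
Answer: WP = 2*c + 3*h != -9 -> 2*h >= 4


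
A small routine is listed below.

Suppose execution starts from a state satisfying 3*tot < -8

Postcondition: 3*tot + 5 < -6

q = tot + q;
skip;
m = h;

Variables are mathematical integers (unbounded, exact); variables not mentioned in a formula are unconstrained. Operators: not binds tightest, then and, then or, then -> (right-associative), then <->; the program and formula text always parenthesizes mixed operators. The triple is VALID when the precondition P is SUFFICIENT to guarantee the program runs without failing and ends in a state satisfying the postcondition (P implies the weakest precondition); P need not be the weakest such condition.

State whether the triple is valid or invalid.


Working backward. After the program, the postcondition 3*tot + 5 < -6 must hold; in canonical form it is 3*tot < -11.
Before m := h: 3*tot < -11
Before skip: 3*tot < -11
Before q := tot + q: 3*tot < -11
The weakest precondition is 3*tot < -11.
Check whether 3*tot < -8 implies it.
Countermodel: at the initial state tot = -3, the precondition holds but the weakest precondition fails.
Answer: invalid


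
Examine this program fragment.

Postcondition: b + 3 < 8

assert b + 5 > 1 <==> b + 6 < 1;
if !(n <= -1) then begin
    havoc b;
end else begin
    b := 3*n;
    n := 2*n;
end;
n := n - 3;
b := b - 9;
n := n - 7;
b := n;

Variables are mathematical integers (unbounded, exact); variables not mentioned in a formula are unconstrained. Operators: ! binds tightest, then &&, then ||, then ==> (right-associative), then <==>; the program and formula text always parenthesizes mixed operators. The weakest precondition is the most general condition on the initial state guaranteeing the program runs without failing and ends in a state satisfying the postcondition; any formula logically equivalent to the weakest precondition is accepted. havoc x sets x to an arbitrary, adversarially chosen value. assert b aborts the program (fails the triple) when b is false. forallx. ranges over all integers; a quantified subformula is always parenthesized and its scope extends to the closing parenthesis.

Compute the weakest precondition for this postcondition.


Working backward. After the program, the postcondition b + 3 < 8 must hold; in canonical form it is b < 5.
Before b := n: n < 5
Before n := n - 7: n < 12
Before b := b - 9: n < 12
Before n := n - 3: n < 15
Then branch requires n < 15; else branch requires 2*n < 15.
Before the if: ((!(n <= -1)) ==> n < 15) && (n <= -1 ==> 2*n < 15)
Before assert b + 5 > 1 <==> b + 6 < 1: (b > -4 <==> b < -5) && ((!(n <= -1)) ==> n < 15) && (n <= -1 ==> 2*n < 15)
Answer: WP = (b > -4 <==> b < -5) && ((!(n <= -1)) ==> n < 15) && (n <= -1 ==> 2*n < 15)


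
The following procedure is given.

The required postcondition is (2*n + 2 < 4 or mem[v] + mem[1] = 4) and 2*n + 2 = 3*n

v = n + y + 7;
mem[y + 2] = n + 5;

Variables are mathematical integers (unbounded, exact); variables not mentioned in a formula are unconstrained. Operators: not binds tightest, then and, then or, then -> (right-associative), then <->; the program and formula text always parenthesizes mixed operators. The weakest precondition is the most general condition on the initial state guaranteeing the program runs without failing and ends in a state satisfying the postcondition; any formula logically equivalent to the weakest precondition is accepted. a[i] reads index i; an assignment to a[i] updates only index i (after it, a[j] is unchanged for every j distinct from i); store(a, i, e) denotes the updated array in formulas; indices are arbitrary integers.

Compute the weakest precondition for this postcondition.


Working backward. After the program, the postcondition (2*n + 2 < 4 or mem[v] + mem[1] = 4) and 2*n + 2 = 3*n must hold; in canonical form it is (2*n < 2 or mem[1] + mem[v] = 4) and n = 2.
Before mem[y + 2] := n + 5: (2*n < 2 or store(mem, y + 2, n + 5)[1] + store(mem, y + 2, n + 5)[v] = 4) and n = 2
Before v := n + y + 7: (2*n < 2 or store(mem, y + 2, n + 5)[n + y + 7] + store(mem, y + 2, n + 5)[1] = 4) and n = 2
Answer: WP = (2*n < 2 or store(mem, y + 2, n + 5)[n + y + 7] + store(mem, y + 2, n + 5)[1] = 4) and n = 2


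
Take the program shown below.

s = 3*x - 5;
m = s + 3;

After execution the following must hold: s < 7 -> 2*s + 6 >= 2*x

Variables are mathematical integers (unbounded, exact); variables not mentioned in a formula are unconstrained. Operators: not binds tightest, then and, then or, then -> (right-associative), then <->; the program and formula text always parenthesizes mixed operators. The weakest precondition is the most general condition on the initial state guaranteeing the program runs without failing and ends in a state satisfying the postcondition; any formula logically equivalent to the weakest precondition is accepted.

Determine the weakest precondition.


Working backward. After the program, the postcondition s < 7 -> 2*s + 6 >= 2*x must hold; in canonical form it is s < 7 -> 2*s >= 2*x - 6.
Before m := s + 3: s < 7 -> 2*s >= 2*x - 6
Before s := 3*x - 5: 3*x < 12 -> 4*x >= 4
Answer: WP = 3*x < 12 -> 4*x >= 4


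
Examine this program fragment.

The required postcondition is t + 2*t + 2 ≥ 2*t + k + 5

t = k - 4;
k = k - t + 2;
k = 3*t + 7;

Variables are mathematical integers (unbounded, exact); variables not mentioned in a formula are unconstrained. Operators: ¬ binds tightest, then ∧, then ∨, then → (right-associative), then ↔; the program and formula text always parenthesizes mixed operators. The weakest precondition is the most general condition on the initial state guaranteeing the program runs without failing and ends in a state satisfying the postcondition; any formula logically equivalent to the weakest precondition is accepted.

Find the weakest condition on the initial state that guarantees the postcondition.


Working backward. After the program, the postcondition t + 2*t + 2 ≥ 2*t + k + 5 must hold; in canonical form it is t ≥ k + 3.
Before k := 3*t + 7: 2*t ≤ -10
Before k := k - t + 2: 2*t ≤ -10
Before t := k - 4: 2*k ≤ -2
Answer: WP = 2*k ≤ -2


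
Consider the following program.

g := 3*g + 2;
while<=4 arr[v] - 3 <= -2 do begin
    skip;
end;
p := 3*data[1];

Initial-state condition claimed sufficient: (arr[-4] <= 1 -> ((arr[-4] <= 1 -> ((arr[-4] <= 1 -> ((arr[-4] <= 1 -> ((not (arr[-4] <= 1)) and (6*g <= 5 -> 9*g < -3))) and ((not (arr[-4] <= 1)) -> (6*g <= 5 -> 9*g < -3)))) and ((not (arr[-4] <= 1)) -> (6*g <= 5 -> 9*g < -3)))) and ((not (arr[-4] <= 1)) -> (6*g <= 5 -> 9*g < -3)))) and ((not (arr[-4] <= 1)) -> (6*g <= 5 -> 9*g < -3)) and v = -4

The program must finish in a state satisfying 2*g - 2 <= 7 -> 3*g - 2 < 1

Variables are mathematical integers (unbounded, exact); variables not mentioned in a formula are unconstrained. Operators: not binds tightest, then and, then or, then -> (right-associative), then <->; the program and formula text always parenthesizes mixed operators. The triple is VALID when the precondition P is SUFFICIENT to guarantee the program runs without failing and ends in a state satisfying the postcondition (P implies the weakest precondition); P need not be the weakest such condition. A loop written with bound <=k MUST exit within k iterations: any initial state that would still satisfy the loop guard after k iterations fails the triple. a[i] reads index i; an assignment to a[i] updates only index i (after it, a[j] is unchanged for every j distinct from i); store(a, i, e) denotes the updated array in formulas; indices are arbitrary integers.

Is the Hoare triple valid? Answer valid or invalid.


Working backward. After the program, the postcondition 2*g - 2 <= 7 -> 3*g - 2 < 1 must hold; in canonical form it is 2*g <= 9 -> 3*g < 3.
Before p := 3*data[1]: 2*g <= 9 -> 3*g < 3
Before the loop (bound <=4), unroll the exhaustion recursion (WP_0 = exit-now case; WP_j = one more guarded iteration, up to j = 4):
  WP_0: (not (arr[v] <= 1)) and (2*g <= 9 -> 3*g < 3)
  WP_1: (arr[v] <= 1 -> ((not (arr[v] <= 1)) and (2*g <= 9 -> 3*g < 3))) and ((not (arr[v] <= 1)) -> (2*g <= 9 -> 3*g < 3))
  WP_2: (arr[v] <= 1 -> ((arr[v] <= 1 -> ((not (arr[v] <= 1)) and (2*g <= 9 -> 3*g < 3))) and ((not (arr[v] <= 1)) -> (2*g <= 9 -> 3*g < 3)))) and ((not (arr[v] <= 1)) -> (2*g <= 9 -> 3*g < 3))
  WP_3: (arr[v] <= 1 -> ((arr[v] <= 1 -> ((arr[v] <= 1 -> ((not (arr[v] <= 1)) and (2*g <= 9 -> 3*g < 3))) and ((not (arr[v] <= 1)) -> (2*g <= 9 -> 3*g < 3)))) and ((not (arr[v] <= 1)) -> (2*g <= 9 -> 3*g < 3)))) and ((not (arr[v] <= 1)) -> (2*g <= 9 -> 3*g < 3))
  WP_4: (arr[v] <= 1 -> ((arr[v] <= 1 -> ((arr[v] <= 1 -> ((arr[v] <= 1 -> ((not (arr[v] <= 1)) and (2*g <= 9 -> 3*g < 3))) and ((not (arr[v] <= 1)) -> (2*g <= 9 -> 3*g < 3)))) and ((not (arr[v] <= 1)) -> (2*g <= 9 -> 3*g < 3)))) and ((not (arr[v] <= 1)) -> (2*g <= 9 -> 3*g < 3)))) and ((not (arr[v] <= 1)) -> (2*g <= 9 -> 3*g < 3))
So before the loop: (arr[v] <= 1 -> ((arr[v] <= 1 -> ((arr[v] <= 1 -> ((arr[v] <= 1 -> ((not (arr[v] <= 1)) and (2*g <= 9 -> 3*g < 3))) and ((not (arr[v] <= 1)) -> (2*g <= 9 -> 3*g < 3)))) and ((not (arr[v] <= 1)) -> (2*g <= 9 -> 3*g < 3)))) and ((not (arr[v] <= 1)) -> (2*g <= 9 -> 3*g < 3)))) and ((not (arr[v] <= 1)) -> (2*g <= 9 -> 3*g < 3))
Before g := 3*g + 2: (arr[v] <= 1 -> ((arr[v] <= 1 -> ((arr[v] <= 1 -> ((arr[v] <= 1 -> ((not (arr[v] <= 1)) and (6*g <= 5 -> 9*g < -3))) and ((not (arr[v] <= 1)) -> (6*g <= 5 -> 9*g < -3)))) and ((not (arr[v] <= 1)) -> (6*g <= 5 -> 9*g < -3)))) and ((not (arr[v] <= 1)) -> (6*g <= 5 -> 9*g < -3)))) and ((not (arr[v] <= 1)) -> (6*g <= 5 -> 9*g < -3))
The weakest precondition is (arr[v] <= 1 -> ((arr[v] <= 1 -> ((arr[v] <= 1 -> ((arr[v] <= 1 -> ((not (arr[v] <= 1)) and (6*g <= 5 -> 9*g < -3))) and ((not (arr[v] <= 1)) -> (6*g <= 5 -> 9*g < -3)))) and ((not (arr[v] <= 1)) -> (6*g <= 5 -> 9*g < -3)))) and ((not (arr[v] <= 1)) -> (6*g <= 5 -> 9*g < -3)))) and ((not (arr[v] <= 1)) -> (6*g <= 5 -> 9*g < -3)).
Check whether (arr[-4] <= 1 -> ((arr[-4] <= 1 -> ((arr[-4] <= 1 -> ((arr[-4] <= 1 -> ((not (arr[-4] <= 1)) and (6*g <= 5 -> 9*g < -3))) and ((not (arr[-4] <= 1)) -> (6*g <= 5 -> 9*g < -3)))) and ((not (arr[-4] <= 1)) -> (6*g <= 5 -> 9*g < -3)))) and ((not (arr[-4] <= 1)) -> (6*g <= 5 -> 9*g < -3)))) and ((not (arr[-4] <= 1)) -> (6*g <= 5 -> 9*g < -3)) and v = -4 implies it.
Every state satisfying the precondition satisfies the weakest precondition: the implication holds.
Answer: valid
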